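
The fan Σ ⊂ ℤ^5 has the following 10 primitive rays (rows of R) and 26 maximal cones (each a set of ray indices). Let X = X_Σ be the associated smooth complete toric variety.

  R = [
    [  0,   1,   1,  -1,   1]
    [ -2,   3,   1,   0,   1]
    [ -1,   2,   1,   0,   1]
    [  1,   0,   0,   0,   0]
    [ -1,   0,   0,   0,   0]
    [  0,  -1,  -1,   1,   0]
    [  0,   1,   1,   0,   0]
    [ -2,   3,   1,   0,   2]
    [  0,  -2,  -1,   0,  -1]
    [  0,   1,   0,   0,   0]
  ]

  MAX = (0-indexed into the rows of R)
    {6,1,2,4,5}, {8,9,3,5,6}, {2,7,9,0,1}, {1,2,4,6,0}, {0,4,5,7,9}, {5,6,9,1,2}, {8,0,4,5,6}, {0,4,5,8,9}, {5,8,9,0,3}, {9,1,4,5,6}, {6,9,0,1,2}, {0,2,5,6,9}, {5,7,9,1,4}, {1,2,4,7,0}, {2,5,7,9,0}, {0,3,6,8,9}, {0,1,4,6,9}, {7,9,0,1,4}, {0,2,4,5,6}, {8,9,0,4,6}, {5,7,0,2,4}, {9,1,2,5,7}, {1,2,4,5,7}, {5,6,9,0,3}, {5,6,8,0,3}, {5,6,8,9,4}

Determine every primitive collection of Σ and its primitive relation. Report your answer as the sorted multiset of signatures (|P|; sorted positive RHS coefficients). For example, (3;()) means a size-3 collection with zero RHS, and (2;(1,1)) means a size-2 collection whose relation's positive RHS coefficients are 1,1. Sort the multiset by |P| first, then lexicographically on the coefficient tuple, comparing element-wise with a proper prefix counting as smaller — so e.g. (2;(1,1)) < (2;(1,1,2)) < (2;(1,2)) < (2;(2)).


Minimal non-faces — 12 found among 10 rays, 26 max cones:

  P={3,4}:  v_{3} + v_{4} = 0  ⟹  sig = (2;())
  P={2,8}:  v_{2} + v_{8} = v_{4}  ⟹  sig = (2;(1))
  P={1,3}:  v_{1} + v_{3} = v_{2} + v_{9}  ⟹  sig = (2;(1,1))
  P={2,3}:  v_{2} + v_{3} = v_{0} + v_{5} + v_{6} + v_{9}  ⟹  sig = (2;(1,1,1,1))
  P={3,7}:  v_{3} + v_{7} = v_{0} + v_{2} + v_{5} + v_{9}  ⟹  sig = (2;(1,1,1,1))
  P={7,8}:  v_{7} + v_{8} = v_{0} + 2·v_{4} + v_{5} + v_{9}  ⟹  sig = (2;(1,1,1,2))
  P={1,8}:  v_{1} + v_{8} = 2·v_{4} + v_{9}  ⟹  sig = (2;(1,2))
  P={6,7}:  v_{6} + v_{7} = 2·v_{2}  ⟹  sig = (2;(2))
  P={0,1,5}:  v_{0} + v_{1} + v_{5} = v_{7}  ⟹  sig = (3;(1))
  P={2,4,9}:  v_{2} + v_{4} + v_{9} = v_{1}  ⟹  sig = (3;(1))
  P={0,5,6,8,9}:  v_{0} + v_{5} + v_{6} + v_{8} + v_{9} = 0  ⟹  sig = (5;())
  P={0,4,5,6,9}:  v_{0} + v_{4} + v_{5} + v_{6} + v_{9} = v_{2}  ⟹  sig = (5;(1))

Sorted signature multiset PRS(X):
{ (2;()),  (2;(1)),  (2;(1,1)),  (2;(1,1,1,1)) ×2,  (2;(1,1,1,2)),  (2;(1,2)),  (2;(2)),  (3;(1)) ×2,  (5;()),  (5;(1)) }


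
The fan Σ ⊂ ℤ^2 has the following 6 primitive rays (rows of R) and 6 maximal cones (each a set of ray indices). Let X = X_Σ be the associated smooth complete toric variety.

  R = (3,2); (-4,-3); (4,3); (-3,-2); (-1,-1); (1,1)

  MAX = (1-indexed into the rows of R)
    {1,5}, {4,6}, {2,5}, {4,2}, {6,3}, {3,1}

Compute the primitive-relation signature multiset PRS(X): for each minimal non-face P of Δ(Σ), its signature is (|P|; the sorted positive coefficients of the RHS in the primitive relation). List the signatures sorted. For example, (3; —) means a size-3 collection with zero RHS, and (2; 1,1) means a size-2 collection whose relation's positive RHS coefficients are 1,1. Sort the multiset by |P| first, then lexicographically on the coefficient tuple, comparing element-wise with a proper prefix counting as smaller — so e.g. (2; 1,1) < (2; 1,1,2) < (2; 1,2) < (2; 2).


9 minimal non-faces of Δ(Σ) (on 6 rays):

  {1,4}:  v_{1} + v_{4} = 0 ; sig = (2; —)
  {2,3}:  v_{2} + v_{3} = 0 ; sig = (2; —)
  {5,6}:  v_{5} + v_{6} = 0 ; sig = (2; —)
  {1,2}:  v_{1} + v_{2} = v_{5} ; sig = (2; 1)
  {1,6}:  v_{1} + v_{6} = v_{3} ; sig = (2; 1)
  {2,6}:  v_{2} + v_{6} = v_{4} ; sig = (2; 1)
  {3,4}:  v_{3} + v_{4} = v_{6} ; sig = (2; 1)
  {3,5}:  v_{3} + v_{5} = v_{1} ; sig = (2; 1)
  {4,5}:  v_{4} + v_{5} = v_{2} ; sig = (2; 1)

Sorted signature multiset PRS(X):
    (2; —)
    (2; —)
    (2; —)
    (2; 1)
    (2; 1)
    (2; 1)
    (2; 1)
    (2; 1)
    (2; 1)


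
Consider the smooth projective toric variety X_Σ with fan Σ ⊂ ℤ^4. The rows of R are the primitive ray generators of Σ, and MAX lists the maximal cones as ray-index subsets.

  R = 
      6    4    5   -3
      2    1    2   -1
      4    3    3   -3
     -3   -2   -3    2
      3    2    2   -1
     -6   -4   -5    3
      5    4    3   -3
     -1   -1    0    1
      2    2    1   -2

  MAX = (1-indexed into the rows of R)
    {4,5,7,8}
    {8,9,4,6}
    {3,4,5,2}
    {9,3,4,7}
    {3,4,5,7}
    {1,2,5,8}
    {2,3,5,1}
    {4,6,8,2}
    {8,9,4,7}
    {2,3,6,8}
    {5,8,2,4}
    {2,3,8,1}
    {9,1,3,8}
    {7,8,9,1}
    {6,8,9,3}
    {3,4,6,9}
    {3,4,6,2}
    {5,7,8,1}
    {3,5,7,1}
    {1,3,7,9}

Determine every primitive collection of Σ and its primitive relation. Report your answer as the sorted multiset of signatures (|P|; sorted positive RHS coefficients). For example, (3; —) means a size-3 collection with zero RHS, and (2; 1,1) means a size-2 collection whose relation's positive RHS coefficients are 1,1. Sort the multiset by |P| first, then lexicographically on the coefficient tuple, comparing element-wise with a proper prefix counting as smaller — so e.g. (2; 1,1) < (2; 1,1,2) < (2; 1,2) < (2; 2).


Primitive collections (10):

  P = {1,6}:  v_{1} + v_{6} = 0  ⟹  sig = (2; —)
  P = {1,4}:  v_{1} + v_{4} = v_{5}  ⟹  sig = (2; 1)
  P = {2,9}:  v_{2} + v_{9} = v_{3}  ⟹  sig = (2; 1)
  P = {5,6}:  v_{5} + v_{6} = v_{4}  ⟹  sig = (2; 1)
  P = {5,9}:  v_{5} + v_{9} = v_{7}  ⟹  sig = (2; 1)
  P = {2,7}:  v_{2} + v_{7} = v_{3} + v_{5}  ⟹  sig = (2; 1,1)
  P = {6,7}:  v_{6} + v_{7} = v_{4} + v_{9}  ⟹  sig = (2; 1,1)
  P = {3,4,8}:  v_{3} + v_{4} + v_{8} = 0  ⟹  sig = (3; —)
  P = {3,5,8}:  v_{3} + v_{5} + v_{8} = v_{1}  ⟹  sig = (3; 1)
  P = {3,7,8}:  v_{3} + v_{7} + v_{8} = v_{1} + v_{9}  ⟹  sig = (3; 1,1)

Sorted signature multiset PRS(X):
{ (2; —),  (2; 1) ×4,  (2; 1,1) ×2,  (3; —),  (3; 1),  (3; 1,1) }


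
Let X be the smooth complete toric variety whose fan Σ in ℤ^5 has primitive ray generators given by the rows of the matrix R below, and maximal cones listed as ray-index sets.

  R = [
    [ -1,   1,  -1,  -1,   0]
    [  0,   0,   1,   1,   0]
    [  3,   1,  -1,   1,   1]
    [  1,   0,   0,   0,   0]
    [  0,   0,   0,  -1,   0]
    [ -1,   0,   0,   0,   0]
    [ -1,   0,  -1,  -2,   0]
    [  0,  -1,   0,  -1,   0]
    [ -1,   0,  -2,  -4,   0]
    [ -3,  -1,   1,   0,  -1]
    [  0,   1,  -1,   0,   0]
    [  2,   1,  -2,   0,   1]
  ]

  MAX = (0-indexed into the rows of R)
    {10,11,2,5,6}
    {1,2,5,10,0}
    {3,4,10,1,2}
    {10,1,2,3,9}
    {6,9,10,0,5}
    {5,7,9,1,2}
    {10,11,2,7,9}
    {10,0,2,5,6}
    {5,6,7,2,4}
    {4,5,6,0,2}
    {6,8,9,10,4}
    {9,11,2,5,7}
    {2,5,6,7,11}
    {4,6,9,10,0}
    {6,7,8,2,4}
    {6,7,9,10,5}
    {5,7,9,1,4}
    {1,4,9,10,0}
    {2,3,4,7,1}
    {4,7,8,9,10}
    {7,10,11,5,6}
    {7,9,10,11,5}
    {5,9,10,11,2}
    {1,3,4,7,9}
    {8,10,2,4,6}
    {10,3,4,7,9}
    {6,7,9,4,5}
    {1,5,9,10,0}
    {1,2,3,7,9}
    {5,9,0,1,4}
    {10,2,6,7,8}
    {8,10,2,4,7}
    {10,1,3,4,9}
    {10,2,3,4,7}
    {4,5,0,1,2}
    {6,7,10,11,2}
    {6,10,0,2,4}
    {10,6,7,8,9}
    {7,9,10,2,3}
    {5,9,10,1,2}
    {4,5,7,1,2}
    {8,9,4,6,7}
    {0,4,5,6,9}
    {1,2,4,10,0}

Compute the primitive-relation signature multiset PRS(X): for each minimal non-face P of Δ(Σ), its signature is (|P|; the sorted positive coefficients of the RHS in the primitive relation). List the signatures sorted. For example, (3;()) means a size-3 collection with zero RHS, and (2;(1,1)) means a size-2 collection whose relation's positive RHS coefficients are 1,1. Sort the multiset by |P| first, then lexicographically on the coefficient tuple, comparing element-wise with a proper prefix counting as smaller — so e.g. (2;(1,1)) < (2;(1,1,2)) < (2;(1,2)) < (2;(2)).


The 23 primitive collections of Σ (r=12, n=5):

  P={3,5}:  v_{3} + v_{5} = 0  so sig = (2;())
  P={0,7}:  v_{0} + v_{7} = v_{6}  so sig = (2;(1))
  P={0,3}:  v_{0} + v_{3} = v_{4} + v_{10}  so sig = (2;(1,1))
  P={1,6}:  v_{1} + v_{6} = v_{4} + v_{5}  so sig = (2;(1,1))
  P={1,8}:  v_{1} + v_{8} = v_{4} + v_{6}  so sig = (2;(1,1))
  P={1,11}:  v_{1} + v_{11} = v_{2} + v_{5}  so sig = (2;(1,1))
  P={4,11}:  v_{4} + v_{11} = v_{2} + v_{6}  so sig = (2;(1,1))
  P={3,6}:  v_{3} + v_{6} = v_{4} + v_{7} + v_{10}  so sig = (2;(1,1,1))
  P={3,11}:  v_{3} + v_{11} = v_{2} + v_{7} + v_{10}  so sig = (2;(1,1,1))
  P={0,11}:  v_{0} + v_{11} = v_{2} + v_{5} + v_{6} + v_{10}  so sig = (2;(1,1,1,1))
  P={8,11}:  v_{8} + v_{11} = v_{2} + 2·v_{6} + v_{7} + v_{10}  so sig = (2;(1,1,1,2))
  P={0,8}:  v_{0} + v_{8} = v_{4} + 2·v_{6} + v_{10}  so sig = (2;(1,1,2))
  P={5,8}:  v_{5} + v_{8} = 2·v_{6}  so sig = (2;(2))
  P={3,8}:  v_{3} + v_{8} = 2·v_{4} + 2·v_{7} + 2·v_{10}  so sig = (2;(2,2,2))
  P={1,7,10}:  v_{1} + v_{7} + v_{10} = 0  so sig = (3;())
  P={2,4,9}:  v_{2} + v_{4} + v_{9} = 0  so sig = (3;())
  P={4,5,10}:  v_{4} + v_{5} + v_{10} = v_{0}  so sig = (3;(1))
  P={0,2,9}:  v_{0} + v_{2} + v_{9} = v_{5} + v_{10}  so sig = (3;(1,1))
  P={2,6,9}:  v_{2} + v_{6} + v_{9} = v_{5} + v_{7} + v_{10}  so sig = (3;(1,1,1))
  P={2,8,9}:  v_{2} + v_{8} + v_{9} = v_{6} + v_{7} + v_{10}  so sig = (3;(1,1,1))
  P={6,9,11}:  v_{6} + v_{9} + v_{11} = 2·v_{5} + 2·v_{7} + 2·v_{10}  so sig = (3;(2,2,2))
  P={2,5,7,10}:  v_{2} + v_{5} + v_{7} + v_{10} = v_{11}  so sig = (4;(1))
  P={4,6,7,10}:  v_{4} + v_{6} + v_{7} + v_{10} = v_{8}  so sig = (4;(1))

so the primitive-relation signature multiset is
    |P|=2: 14 collections, coeffs (), (1), (1,1), (1,1), (1,1), (1,1), (1,1), (1,1,1), (1,1,1), (1,1,1,1), (1,1,1,2), (1,1,2), (2), (2,2,2)
    |P|=3: 7 collections, coeffs (), (), (1), (1,1), (1,1,1), (1,1,1), (2,2,2)
    |P|=4: 2 collections, coeffs (1), (1)


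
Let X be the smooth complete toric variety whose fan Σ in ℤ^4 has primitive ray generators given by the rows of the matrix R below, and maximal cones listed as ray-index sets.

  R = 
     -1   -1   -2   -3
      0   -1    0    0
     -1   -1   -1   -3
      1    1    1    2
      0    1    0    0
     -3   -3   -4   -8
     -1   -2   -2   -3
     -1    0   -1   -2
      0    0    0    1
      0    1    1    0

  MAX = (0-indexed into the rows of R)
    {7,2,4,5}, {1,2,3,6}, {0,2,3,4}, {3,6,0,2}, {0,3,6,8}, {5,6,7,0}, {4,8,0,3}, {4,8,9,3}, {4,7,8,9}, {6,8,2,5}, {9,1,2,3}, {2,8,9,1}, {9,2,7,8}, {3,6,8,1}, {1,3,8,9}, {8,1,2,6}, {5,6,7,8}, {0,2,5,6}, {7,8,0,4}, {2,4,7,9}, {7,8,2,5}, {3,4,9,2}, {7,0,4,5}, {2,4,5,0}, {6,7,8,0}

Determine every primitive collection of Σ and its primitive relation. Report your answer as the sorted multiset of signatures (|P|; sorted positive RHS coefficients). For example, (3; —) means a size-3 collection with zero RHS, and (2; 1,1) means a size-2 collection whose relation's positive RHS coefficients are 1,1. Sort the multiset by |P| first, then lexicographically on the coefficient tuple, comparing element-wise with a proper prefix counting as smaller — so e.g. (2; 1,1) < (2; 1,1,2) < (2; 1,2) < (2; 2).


Σ has 17 primitive collections:

  • {1,4}:  v_{1} + v_{4} = 0  ⇒ sig = (2; —)
  • {0,1}:  v_{0} + v_{1} = v_{6}  ⇒ sig = (2; 1)
  • {3,7}:  v_{3} + v_{7} = v_{4}  ⇒ sig = (2; 1)
  • {4,6}:  v_{4} + v_{6} = v_{0}  ⇒ sig = (2; 1)
  • {6,9}:  v_{6} + v_{9} = v_{2}  ⇒ sig = (2; 1)
  • {0,9}:  v_{0} + v_{9} = v_{2} + v_{4}  ⇒ sig = (2; 1,1)
  • {1,7}:  v_{1} + v_{7} = v_{2} + v_{8}  ⇒ sig = (2; 1,1)
  • {3,5}:  v_{3} + v_{5} = v_{0} + v_{2}  ⇒ sig = (2; 1,1)
  • {1,5}:  v_{1} + v_{5} = 2·v_{2} + v_{6} + v_{8}  ⇒ sig = (2; 1,1,2)
  • {5,9}:  v_{5} + v_{9} = 2·v_{2} + v_{7}  ⇒ sig = (2; 1,2)
  • {2,3,8}:  v_{2} + v_{3} + v_{8} = 0  ⇒ sig = (3; —)
  • {2,4,8}:  v_{2} + v_{4} + v_{8} = v_{7}  ⇒ sig = (3; 1)
  • {2,6,7}:  v_{2} + v_{6} + v_{7} = v_{5}  ⇒ sig = (3; 1)
  • {0,2,7}:  v_{0} + v_{2} + v_{7} = v_{4} + v_{5}  ⇒ sig = (3; 1,1)
  • {0,2,8}:  v_{0} + v_{2} + v_{8} = v_{6} + v_{7}  ⇒ sig = (3; 1,1)
  • {4,5,8}:  v_{4} + v_{5} + v_{8} = v_{6} + 2·v_{7}  ⇒ sig = (3; 1,2)
  • {0,5,8}:  v_{0} + v_{5} + v_{8} = 2·v_{6} + 2·v_{7}  ⇒ sig = (3; 2,2)

Hence PRS(X_Σ) =
[(2; —), (2; 1), (2; 1), (2; 1), (2; 1), (2; 1,1), (2; 1,1), (2; 1,1), (2; 1,1,2), (2; 1,2), (3; —), (3; 1), (3; 1), (3; 1,1), (3; 1,1), (3; 1,2), (3; 2,2)]


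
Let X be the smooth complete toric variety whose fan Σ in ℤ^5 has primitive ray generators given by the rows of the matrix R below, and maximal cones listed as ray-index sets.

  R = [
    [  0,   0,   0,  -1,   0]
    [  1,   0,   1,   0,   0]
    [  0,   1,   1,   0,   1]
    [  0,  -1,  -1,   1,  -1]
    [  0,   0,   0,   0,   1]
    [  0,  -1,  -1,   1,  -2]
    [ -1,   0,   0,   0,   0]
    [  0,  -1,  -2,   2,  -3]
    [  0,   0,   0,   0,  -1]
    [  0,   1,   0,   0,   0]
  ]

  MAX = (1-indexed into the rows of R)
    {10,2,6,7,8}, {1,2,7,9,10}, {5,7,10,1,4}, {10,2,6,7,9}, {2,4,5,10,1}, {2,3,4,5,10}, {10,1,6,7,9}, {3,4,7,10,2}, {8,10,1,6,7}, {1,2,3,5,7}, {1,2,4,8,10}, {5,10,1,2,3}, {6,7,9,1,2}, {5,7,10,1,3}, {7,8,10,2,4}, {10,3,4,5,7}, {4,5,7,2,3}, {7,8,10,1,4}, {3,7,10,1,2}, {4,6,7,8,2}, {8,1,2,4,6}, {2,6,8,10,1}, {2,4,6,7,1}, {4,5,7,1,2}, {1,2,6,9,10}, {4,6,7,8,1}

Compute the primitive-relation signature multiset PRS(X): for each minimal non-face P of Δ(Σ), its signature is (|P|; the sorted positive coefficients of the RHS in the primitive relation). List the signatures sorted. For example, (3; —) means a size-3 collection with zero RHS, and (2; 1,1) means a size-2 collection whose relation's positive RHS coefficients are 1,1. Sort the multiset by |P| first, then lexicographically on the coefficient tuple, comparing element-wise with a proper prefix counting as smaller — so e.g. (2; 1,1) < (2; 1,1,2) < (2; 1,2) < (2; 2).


Σ has 14 primitive collections:

  • {5,9}:  v_{5} + v_{9} = 0  ⟹  sig = (2; —)
  • {4,9}:  v_{4} + v_{9} = v_{6}  ⟹  sig = (2; 1)
  • {5,6}:  v_{5} + v_{6} = v_{4}  ⟹  sig = (2; 1)
  • {3,9}:  v_{3} + v_{9} = v_{2} + v_{7} + v_{10}  ⟹  sig = (2; 1,1,1)
  • {3,6}:  v_{3} + v_{6} = v_{2} + v_{4} + v_{7} + v_{10}  ⟹  sig = (2; 1,1,1,1)
  • {3,8}:  v_{3} + v_{8} = v_{2} + 2·v_{4} + v_{7} + 2·v_{10}  ⟹  sig = (2; 1,1,2,2)
  • {5,8}:  v_{5} + v_{8} = 2·v_{4} + v_{10}  ⟹  sig = (2; 1,2)
  • {8,9}:  v_{8} + v_{9} = 2·v_{6} + v_{10}  ⟹  sig = (2; 1,2)
  • {1,3,4}:  v_{1} + v_{3} + v_{4} = 0  ⟹  sig = (3; —)
  • {4,6,10}:  v_{4} + v_{6} + v_{10} = v_{8}  ⟹  sig = (3; 1)
  • {2,5,7,10}:  v_{2} + v_{5} + v_{7} + v_{10} = v_{3}  ⟹  sig = (4; 1)
  • {1,2,7,8}:  v_{1} + v_{2} + v_{7} + v_{8} = v_{6} + v_{9}  ⟹  sig = (4; 1,1)
  • {1,2,4,7,10}:  v_{1} + v_{2} + v_{4} + v_{7} + v_{10} = v_{9}  ⟹  sig = (5; 1)
  • {1,2,6,7,10}:  v_{1} + v_{2} + v_{6} + v_{7} + v_{10} = 2·v_{9}  ⟹  sig = (5; 2)

Hence PRS(X_Σ) =
    |P|=2: 8 collections, coeffs (), (1), (1), (1,1,1), (1,1,1,1), (1,1,2,2), (1,2), (1,2)
    |P|=3: 2 collections, coeffs (), (1)
    |P|=4: 2 collections, coeffs (1), (1,1)
    |P|=5: 2 collections, coeffs (1), (2)


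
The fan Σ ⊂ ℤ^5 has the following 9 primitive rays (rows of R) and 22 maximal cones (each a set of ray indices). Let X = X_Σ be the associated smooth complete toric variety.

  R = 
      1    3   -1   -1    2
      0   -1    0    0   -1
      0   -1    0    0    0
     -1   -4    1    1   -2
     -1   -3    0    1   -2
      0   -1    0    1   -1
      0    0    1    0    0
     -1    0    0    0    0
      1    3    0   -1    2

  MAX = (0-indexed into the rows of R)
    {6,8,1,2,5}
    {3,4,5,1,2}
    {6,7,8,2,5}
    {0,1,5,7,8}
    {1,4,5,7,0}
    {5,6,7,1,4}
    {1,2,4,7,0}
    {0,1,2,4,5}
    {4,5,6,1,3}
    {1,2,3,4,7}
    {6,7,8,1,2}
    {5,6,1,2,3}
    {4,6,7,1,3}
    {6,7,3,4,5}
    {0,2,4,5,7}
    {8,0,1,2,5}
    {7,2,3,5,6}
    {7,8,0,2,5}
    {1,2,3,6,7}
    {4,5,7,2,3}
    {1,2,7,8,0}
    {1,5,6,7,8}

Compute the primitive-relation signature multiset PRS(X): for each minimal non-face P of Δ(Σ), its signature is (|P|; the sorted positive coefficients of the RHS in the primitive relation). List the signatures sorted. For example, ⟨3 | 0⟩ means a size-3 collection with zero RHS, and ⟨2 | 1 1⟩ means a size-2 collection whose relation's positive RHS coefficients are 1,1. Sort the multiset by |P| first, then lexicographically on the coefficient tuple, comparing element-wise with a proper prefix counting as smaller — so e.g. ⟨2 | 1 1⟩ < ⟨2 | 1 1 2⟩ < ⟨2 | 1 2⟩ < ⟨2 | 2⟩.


Σ has 7 primitive collections:

  • {4,8}:  v_{4} + v_{8} = 0  ⇒ sig = ⟨2 | 0⟩
  • {0,3}:  v_{0} + v_{3} = v_{2}  ⇒ sig = ⟨2 | 1⟩
  • {0,6}:  v_{0} + v_{6} = v_{8}  ⇒ sig = ⟨2 | 1⟩
  • {3,8}:  v_{3} + v_{8} = v_{2} + v_{6}  ⇒ sig = ⟨2 | 1 1⟩
  • {2,4,6}:  v_{2} + v_{4} + v_{6} = v_{3}  ⇒ sig = ⟨3 | 1⟩
  • {1,2,5,7}:  v_{1} + v_{2} + v_{5} + v_{7} = v_{4}  ⇒ sig = ⟨4 | 1⟩
  • {1,3,5,7}:  v_{1} + v_{3} + v_{5} + v_{7} = 2·v_{4} + v_{6}  ⇒ sig = ⟨4 | 1 2⟩

Hence PRS(X_Σ) =
{ ⟨2 | 0⟩,  ⟨2 | 1⟩ ×2,  ⟨2 | 1 1⟩,  ⟨3 | 1⟩,  ⟨4 | 1⟩,  ⟨4 | 1 2⟩ }


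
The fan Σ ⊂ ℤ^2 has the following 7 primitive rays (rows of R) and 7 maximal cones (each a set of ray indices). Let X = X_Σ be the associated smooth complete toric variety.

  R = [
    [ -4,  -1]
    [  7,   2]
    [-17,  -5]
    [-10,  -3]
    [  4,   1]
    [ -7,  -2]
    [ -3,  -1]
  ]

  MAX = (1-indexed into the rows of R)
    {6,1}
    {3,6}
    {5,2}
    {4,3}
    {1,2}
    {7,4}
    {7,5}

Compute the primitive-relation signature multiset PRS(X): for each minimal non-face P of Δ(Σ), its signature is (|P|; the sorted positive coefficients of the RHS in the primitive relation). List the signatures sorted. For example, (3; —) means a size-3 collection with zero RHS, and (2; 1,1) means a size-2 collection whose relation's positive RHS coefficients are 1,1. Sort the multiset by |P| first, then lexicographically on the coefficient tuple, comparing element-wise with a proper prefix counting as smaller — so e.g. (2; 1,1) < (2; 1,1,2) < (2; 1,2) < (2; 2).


The 14 primitive collections of Σ (r=7, n=2):

  {1,5}:  v_{1} + v_{5} = 0 ; sig = (2; —)
  {2,6}:  v_{2} + v_{6} = 0 ; sig = (2; —)
  {1,7}:  v_{1} + v_{7} = v_{6} ; sig = (2; 1)
  {2,3}:  v_{2} + v_{3} = v_{4} ; sig = (2; 1)
  {2,4}:  v_{2} + v_{4} = v_{7} ; sig = (2; 1)
  {2,7}:  v_{2} + v_{7} = v_{5} ; sig = (2; 1)
  {4,6}:  v_{4} + v_{6} = v_{3} ; sig = (2; 1)
  {5,6}:  v_{5} + v_{6} = v_{7} ; sig = (2; 1)
  {6,7}:  v_{6} + v_{7} = v_{4} ; sig = (2; 1)
  {3,5}:  v_{3} + v_{5} = v_{4} + v_{7} ; sig = (2; 1,1)
  {1,4}:  v_{1} + v_{4} = 2·v_{6} ; sig = (2; 2)
  {3,7}:  v_{3} + v_{7} = 2·v_{4} ; sig = (2; 2)
  {4,5}:  v_{4} + v_{5} = 2·v_{7} ; sig = (2; 2)
  {1,3}:  v_{1} + v_{3} = 3·v_{6} ; sig = (2; 3)

Signatures (|P|; sorted positive RHS coefficients), sorted:
[(2; —), (2; —), (2; 1), (2; 1), (2; 1), (2; 1), (2; 1), (2; 1), (2; 1), (2; 1,1), (2; 2), (2; 2), (2; 2), (2; 3)]


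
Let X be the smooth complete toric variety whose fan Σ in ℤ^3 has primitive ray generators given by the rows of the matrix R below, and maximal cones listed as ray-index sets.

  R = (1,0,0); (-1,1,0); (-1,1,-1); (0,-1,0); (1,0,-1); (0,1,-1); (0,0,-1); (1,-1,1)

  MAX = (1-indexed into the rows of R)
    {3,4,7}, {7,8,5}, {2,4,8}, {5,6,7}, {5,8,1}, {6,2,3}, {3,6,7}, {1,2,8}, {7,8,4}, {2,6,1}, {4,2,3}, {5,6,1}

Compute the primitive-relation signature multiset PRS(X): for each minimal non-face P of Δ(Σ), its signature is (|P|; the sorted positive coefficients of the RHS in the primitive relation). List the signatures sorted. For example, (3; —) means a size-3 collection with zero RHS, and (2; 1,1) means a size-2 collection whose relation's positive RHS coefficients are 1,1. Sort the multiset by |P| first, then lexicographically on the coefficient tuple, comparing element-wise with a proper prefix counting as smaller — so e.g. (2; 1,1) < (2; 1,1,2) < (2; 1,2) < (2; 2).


Σ has 10 primitive collections:

  P={3,8}:  v_{3} + v_{8} = 0  so sig = (2; —)
  P={1,3}:  v_{1} + v_{3} = v_{6}  so sig = (2; 1)
  P={1,7}:  v_{1} + v_{7} = v_{5}  so sig = (2; 1)
  P={2,5}:  v_{2} + v_{5} = v_{6}  so sig = (2; 1)
  P={2,7}:  v_{2} + v_{7} = v_{3}  so sig = (2; 1)
  P={4,6}:  v_{4} + v_{6} = v_{7}  so sig = (2; 1)
  P={6,8}:  v_{6} + v_{8} = v_{1}  so sig = (2; 1)
  P={1,4}:  v_{1} + v_{4} = v_{7} + v_{8}  so sig = (2; 1,1)
  P={3,5}:  v_{3} + v_{5} = v_{6} + v_{7}  so sig = (2; 1,1)
  P={4,5}:  v_{4} + v_{5} = 2·v_{7} + v_{8}  so sig = (2; 1,2)

so the primitive-relation signature multiset is
    (2; —)
    (2; 1)
    (2; 1)
    (2; 1)
    (2; 1)
    (2; 1)
    (2; 1)
    (2; 1,1)
    (2; 1,1)
    (2; 1,2)


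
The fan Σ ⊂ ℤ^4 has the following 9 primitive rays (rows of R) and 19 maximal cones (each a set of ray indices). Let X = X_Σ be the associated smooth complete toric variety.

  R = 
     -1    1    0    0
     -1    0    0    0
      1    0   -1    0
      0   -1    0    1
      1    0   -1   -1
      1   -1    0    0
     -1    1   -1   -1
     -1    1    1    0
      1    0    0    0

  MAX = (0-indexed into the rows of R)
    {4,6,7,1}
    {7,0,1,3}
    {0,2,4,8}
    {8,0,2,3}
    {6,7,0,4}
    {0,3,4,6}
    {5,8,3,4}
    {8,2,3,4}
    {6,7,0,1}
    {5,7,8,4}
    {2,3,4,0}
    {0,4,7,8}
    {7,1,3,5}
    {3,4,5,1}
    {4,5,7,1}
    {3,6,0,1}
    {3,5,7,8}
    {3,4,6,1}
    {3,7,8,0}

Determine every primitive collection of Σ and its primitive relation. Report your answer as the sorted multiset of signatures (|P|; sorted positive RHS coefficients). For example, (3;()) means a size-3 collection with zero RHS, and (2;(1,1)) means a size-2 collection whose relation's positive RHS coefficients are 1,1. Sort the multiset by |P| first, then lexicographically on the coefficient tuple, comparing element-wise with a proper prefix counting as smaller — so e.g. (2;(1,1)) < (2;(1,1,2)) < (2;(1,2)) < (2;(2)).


12 minimal non-faces of Δ(Σ) (on 9 rays):

  P = {0,5}:  v_{0} + v_{5} = 0  ⟹  sig = (2;())
  P = {1,8}:  v_{1} + v_{8} = 0  ⟹  sig = (2;())
  P = {2,7}:  v_{2} + v_{7} = v_{0} + v_{8}  ⟹  sig = (2;(1,1))
  P = {5,6}:  v_{5} + v_{6} = v_{1} + v_{4}  ⟹  sig = (2;(1,1))
  P = {6,8}:  v_{6} + v_{8} = v_{0} + v_{4}  ⟹  sig = (2;(1,1))
  P = {1,2}:  v_{1} + v_{2} = v_{0} + v_{3} + v_{4}  ⟹  sig = (2;(1,1,1))
  P = {2,5}:  v_{2} + v_{5} = v_{3} + v_{4} + v_{8}  ⟹  sig = (2;(1,1,1))
  P = {2,6}:  v_{2} + v_{6} = 2·v_{0} + v_{3} + 2·v_{4}  ⟹  sig = (2;(1,2,2))
  P = {3,4,7}:  v_{3} + v_{4} + v_{7} = 0  ⟹  sig = (3;())
  P = {0,1,4}:  v_{0} + v_{1} + v_{4} = v_{6}  ⟹  sig = (3;(1))
  P = {3,6,7}:  v_{3} + v_{6} + v_{7} = v_{0} + v_{1}  ⟹  sig = (3;(1,1))
  P = {0,3,4,8}:  v_{0} + v_{3} + v_{4} + v_{8} = v_{2}  ⟹  sig = (4;(1))

so the primitive-relation signature multiset is
    (2;())
    (2;())
    (2;(1,1))
    (2;(1,1))
    (2;(1,1))
    (2;(1,1,1))
    (2;(1,1,1))
    (2;(1,2,2))
    (3;())
    (3;(1))
    (3;(1,1))
    (4;(1))


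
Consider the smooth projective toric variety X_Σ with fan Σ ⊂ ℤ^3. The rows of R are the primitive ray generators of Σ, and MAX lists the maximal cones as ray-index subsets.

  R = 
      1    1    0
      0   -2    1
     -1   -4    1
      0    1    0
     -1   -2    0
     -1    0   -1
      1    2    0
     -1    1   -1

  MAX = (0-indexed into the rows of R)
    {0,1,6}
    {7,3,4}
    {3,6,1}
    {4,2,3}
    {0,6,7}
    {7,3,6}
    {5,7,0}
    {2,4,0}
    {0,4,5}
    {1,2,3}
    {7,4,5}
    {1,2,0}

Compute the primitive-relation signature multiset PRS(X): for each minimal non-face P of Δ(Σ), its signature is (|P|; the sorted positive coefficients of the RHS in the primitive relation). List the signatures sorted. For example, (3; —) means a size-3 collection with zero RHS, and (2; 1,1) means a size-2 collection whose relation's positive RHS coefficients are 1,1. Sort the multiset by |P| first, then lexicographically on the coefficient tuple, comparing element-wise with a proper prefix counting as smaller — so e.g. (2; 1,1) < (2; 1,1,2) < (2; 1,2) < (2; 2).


Primitive collections (11):

  • {4,6}:  v_{4} + v_{6} = 0  ⇒ sig = (2; —)
  • {0,3}:  v_{0} + v_{3} = v_{6}  ⇒ sig = (2; 1)
  • {1,4}:  v_{1} + v_{4} = v_{2}  ⇒ sig = (2; 1)
  • {1,5}:  v_{1} + v_{5} = v_{4}  ⇒ sig = (2; 1)
  • {2,6}:  v_{2} + v_{6} = v_{1}  ⇒ sig = (2; 1)
  • {3,5}:  v_{3} + v_{5} = v_{7}  ⇒ sig = (2; 1)
  • {1,7}:  v_{1} + v_{7} = v_{3} + v_{4}  ⇒ sig = (2; 1,1)
  • {5,6}:  v_{5} + v_{6} = v_{0} + v_{7}  ⇒ sig = (2; 1,1)
  • {2,7}:  v_{2} + v_{7} = v_{3} + 2·v_{4}  ⇒ sig = (2; 1,2)
  • {2,5}:  v_{2} + v_{5} = 2·v_{4}  ⇒ sig = (2; 2)
  • {0,4,7}:  v_{0} + v_{4} + v_{7} = v_{5}  ⇒ sig = (3; 1)

Signatures (|P|; sorted positive RHS coefficients), sorted:
[(2; —), (2; 1), (2; 1), (2; 1), (2; 1), (2; 1), (2; 1,1), (2; 1,1), (2; 1,2), (2; 2), (3; 1)]


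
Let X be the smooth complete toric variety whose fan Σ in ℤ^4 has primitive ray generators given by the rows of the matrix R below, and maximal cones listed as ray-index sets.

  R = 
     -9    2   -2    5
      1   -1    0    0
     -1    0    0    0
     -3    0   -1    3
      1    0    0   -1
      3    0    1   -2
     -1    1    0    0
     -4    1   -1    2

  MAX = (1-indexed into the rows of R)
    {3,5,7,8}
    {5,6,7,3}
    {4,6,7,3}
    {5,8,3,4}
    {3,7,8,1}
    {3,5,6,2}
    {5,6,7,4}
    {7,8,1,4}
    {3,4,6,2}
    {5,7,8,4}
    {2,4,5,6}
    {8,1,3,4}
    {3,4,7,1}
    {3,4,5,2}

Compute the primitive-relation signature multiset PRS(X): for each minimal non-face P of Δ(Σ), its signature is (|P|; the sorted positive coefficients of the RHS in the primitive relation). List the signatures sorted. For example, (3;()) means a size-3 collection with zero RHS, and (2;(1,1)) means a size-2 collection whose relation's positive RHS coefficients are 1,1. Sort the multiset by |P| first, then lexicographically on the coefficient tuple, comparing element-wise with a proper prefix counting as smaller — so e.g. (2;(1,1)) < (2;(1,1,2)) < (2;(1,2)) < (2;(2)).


9 collections generate NE(X_Σ); each relation:

  {2,7}:  v_{2} + v_{7} = 0 ; sig = (2;())
  {6,8}:  v_{6} + v_{8} = v_{7} ; sig = (2;(1))
  {1,2}:  v_{1} + v_{2} = v_{3} + v_{4} + v_{8} ; sig = (2;(1,1,1))
  {2,8}:  v_{2} + v_{8} = v_{3} + v_{4} + v_{5} ; sig = (2;(1,1,1))
  {1,6}:  v_{1} + v_{6} = v_{3} + v_{4} + 2·v_{7} ; sig = (2;(1,1,2))
  {1,5}:  v_{1} + v_{5} = 2·v_{8} ; sig = (2;(2))
  {3,4,5,6}:  v_{3} + v_{4} + v_{5} + v_{6} = 0 ; sig = (4;())
  {3,4,5,7}:  v_{3} + v_{4} + v_{5} + v_{7} = v_{8} ; sig = (4;(1))
  {3,4,7,8}:  v_{3} + v_{4} + v_{7} + v_{8} = v_{1} ; sig = (4;(1))

Signatures (|P|; sorted positive RHS coefficients), sorted:
    (2;())
    (2;(1))
    (2;(1,1,1))
    (2;(1,1,1))
    (2;(1,1,2))
    (2;(2))
    (4;())
    (4;(1))
    (4;(1))


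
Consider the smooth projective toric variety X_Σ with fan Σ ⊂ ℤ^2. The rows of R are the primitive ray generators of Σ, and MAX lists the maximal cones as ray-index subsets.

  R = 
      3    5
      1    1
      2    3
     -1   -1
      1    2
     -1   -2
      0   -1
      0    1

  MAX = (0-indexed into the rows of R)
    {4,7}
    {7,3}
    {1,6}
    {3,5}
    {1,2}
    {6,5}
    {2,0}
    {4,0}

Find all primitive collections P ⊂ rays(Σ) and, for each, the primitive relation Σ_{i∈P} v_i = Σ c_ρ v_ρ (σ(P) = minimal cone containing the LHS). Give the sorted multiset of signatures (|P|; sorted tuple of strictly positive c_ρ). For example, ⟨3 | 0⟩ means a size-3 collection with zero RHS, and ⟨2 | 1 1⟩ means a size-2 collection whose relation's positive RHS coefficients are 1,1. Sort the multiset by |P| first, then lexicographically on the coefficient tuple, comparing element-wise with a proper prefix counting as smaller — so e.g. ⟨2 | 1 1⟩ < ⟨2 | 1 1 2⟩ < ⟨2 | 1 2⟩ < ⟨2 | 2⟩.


The 20 primitive collections of Σ (r=8, n=2):

  P={1,3}:  v_{1} + v_{3} = 0  ⇒ sig = ⟨2 | 0⟩
  P={4,5}:  v_{4} + v_{5} = 0  ⇒ sig = ⟨2 | 0⟩
  P={6,7}:  v_{6} + v_{7} = 0  ⇒ sig = ⟨2 | 0⟩
  P={0,5}:  v_{0} + v_{5} = v_{2}  ⇒ sig = ⟨2 | 1⟩
  P={1,4}:  v_{1} + v_{4} = v_{2}  ⇒ sig = ⟨2 | 1⟩
  P={1,5}:  v_{1} + v_{5} = v_{6}  ⇒ sig = ⟨2 | 1⟩
  P={1,7}:  v_{1} + v_{7} = v_{4}  ⇒ sig = ⟨2 | 1⟩
  P={2,3}:  v_{2} + v_{3} = v_{4}  ⇒ sig = ⟨2 | 1⟩
  P={2,4}:  v_{2} + v_{4} = v_{0}  ⇒ sig = ⟨2 | 1⟩
  P={2,5}:  v_{2} + v_{5} = v_{1}  ⇒ sig = ⟨2 | 1⟩
  P={3,4}:  v_{3} + v_{4} = v_{7}  ⇒ sig = ⟨2 | 1⟩
  P={3,6}:  v_{3} + v_{6} = v_{5}  ⇒ sig = ⟨2 | 1⟩
  P={4,6}:  v_{4} + v_{6} = v_{1}  ⇒ sig = ⟨2 | 1⟩
  P={5,7}:  v_{5} + v_{7} = v_{3}  ⇒ sig = ⟨2 | 1⟩
  P={0,6}:  v_{0} + v_{6} = v_{1} + v_{2}  ⇒ sig = ⟨2 | 1 1⟩
  P={0,1}:  v_{0} + v_{1} = 2·v_{2}  ⇒ sig = ⟨2 | 2⟩
  P={0,3}:  v_{0} + v_{3} = 2·v_{4}  ⇒ sig = ⟨2 | 2⟩
  P={2,6}:  v_{2} + v_{6} = 2·v_{1}  ⇒ sig = ⟨2 | 2⟩
  P={2,7}:  v_{2} + v_{7} = 2·v_{4}  ⇒ sig = ⟨2 | 2⟩
  P={0,7}:  v_{0} + v_{7} = 3·v_{4}  ⇒ sig = ⟨2 | 3⟩

Signatures (|P|; sorted positive RHS coefficients), sorted:
    ⟨2 | 0⟩
    ⟨2 | 0⟩
    ⟨2 | 0⟩
    ⟨2 | 1⟩
    ⟨2 | 1⟩
    ⟨2 | 1⟩
    ⟨2 | 1⟩
    ⟨2 | 1⟩
    ⟨2 | 1⟩
    ⟨2 | 1⟩
    ⟨2 | 1⟩
    ⟨2 | 1⟩
    ⟨2 | 1⟩
    ⟨2 | 1⟩
    ⟨2 | 1 1⟩
    ⟨2 | 2⟩
    ⟨2 | 2⟩
    ⟨2 | 2⟩
    ⟨2 | 2⟩
    ⟨2 | 3⟩


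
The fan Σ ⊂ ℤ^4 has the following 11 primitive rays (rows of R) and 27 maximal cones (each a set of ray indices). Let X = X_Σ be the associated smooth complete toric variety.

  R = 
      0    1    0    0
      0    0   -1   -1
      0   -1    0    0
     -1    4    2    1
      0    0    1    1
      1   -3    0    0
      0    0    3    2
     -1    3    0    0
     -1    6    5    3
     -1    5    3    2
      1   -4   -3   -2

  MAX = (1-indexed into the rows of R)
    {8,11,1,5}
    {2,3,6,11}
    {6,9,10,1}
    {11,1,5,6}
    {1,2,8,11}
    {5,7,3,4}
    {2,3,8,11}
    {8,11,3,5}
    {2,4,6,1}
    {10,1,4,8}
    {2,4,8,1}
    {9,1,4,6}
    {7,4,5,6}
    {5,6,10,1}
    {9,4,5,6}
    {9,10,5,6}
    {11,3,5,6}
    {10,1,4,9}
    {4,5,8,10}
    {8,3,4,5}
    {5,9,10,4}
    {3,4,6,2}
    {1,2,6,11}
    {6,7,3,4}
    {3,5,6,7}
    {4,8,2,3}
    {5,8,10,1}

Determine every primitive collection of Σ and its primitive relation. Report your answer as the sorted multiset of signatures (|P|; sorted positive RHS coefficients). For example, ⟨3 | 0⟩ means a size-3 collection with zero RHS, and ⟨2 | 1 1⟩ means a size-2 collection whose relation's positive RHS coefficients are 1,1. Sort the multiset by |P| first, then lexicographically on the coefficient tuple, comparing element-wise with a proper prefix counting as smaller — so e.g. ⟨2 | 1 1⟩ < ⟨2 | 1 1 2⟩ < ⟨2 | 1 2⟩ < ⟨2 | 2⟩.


21 collections generate NE(X_Σ); each relation:

  • {1,3}:  v_{1} + v_{3} = 0  →  sig = ⟨2 | 0⟩
  • {2,5}:  v_{2} + v_{5} = 0  →  sig = ⟨2 | 0⟩
  • {6,8}:  v_{6} + v_{8} = 0  →  sig = ⟨2 | 0⟩
  • {4,11}:  v_{4} + v_{11} = v_{2}  →  sig = ⟨2 | 1⟩
  • {10,11}:  v_{10} + v_{11} = v_{1}  →  sig = ⟨2 | 1⟩
  • {2,10}:  v_{2} + v_{10} = v_{1} + v_{4}  →  sig = ⟨2 | 1 1⟩
  • {3,10}:  v_{3} + v_{10} = v_{4} + v_{5}  →  sig = ⟨2 | 1 1⟩
  • {7,11}:  v_{7} + v_{11} = v_{3} + v_{6}  →  sig = ⟨2 | 1 1⟩
  • {8,9}:  v_{8} + v_{9} = v_{4} + v_{10}  →  sig = ⟨2 | 1 1⟩
  • {1,7}:  v_{1} + v_{7} = v_{4} + v_{5} + v_{6}  →  sig = ⟨2 | 1 1 1⟩
  • {2,7}:  v_{2} + v_{7} = v_{3} + v_{4} + v_{6}  →  sig = ⟨2 | 1 1 1⟩
  • {7,8}:  v_{7} + v_{8} = v_{3} + v_{4} + v_{5}  →  sig = ⟨2 | 1 1 1⟩
  • {9,11}:  v_{9} + v_{11} = v_{1} + v_{4} + v_{6}  →  sig = ⟨2 | 1 1 1⟩
  • {2,9}:  v_{2} + v_{9} = v_{1} + 2·v_{4} + v_{6}  →  sig = ⟨2 | 1 1 2⟩
  • {3,9}:  v_{3} + v_{9} = 2·v_{4} + v_{5} + v_{6}  →  sig = ⟨2 | 1 1 2⟩
  • {7,10}:  v_{7} + v_{10} = 2·v_{4} + 2·v_{5} + v_{6}  →  sig = ⟨2 | 1 2 2⟩
  • {7,9}:  v_{7} + v_{9} = 3·v_{4} + 2·v_{5} + 2·v_{6}  →  sig = ⟨2 | 2 2 3⟩
  • {1,4,5}:  v_{1} + v_{4} + v_{5} = v_{10}  →  sig = ⟨3 | 1⟩
  • {4,6,10}:  v_{4} + v_{6} + v_{10} = v_{9}  →  sig = ⟨3 | 1⟩
  • {1,5,9}:  v_{1} + v_{5} + v_{9} = v_{6} + 2·v_{10}  →  sig = ⟨3 | 1 2⟩
  • {3,4,5,6}:  v_{3} + v_{4} + v_{5} + v_{6} = v_{7}  →  sig = ⟨4 | 1⟩

Signatures (|P|; sorted positive RHS coefficients), sorted:
    ⟨2 | 0⟩
    ⟨2 | 0⟩
    ⟨2 | 0⟩
    ⟨2 | 1⟩
    ⟨2 | 1⟩
    ⟨2 | 1 1⟩
    ⟨2 | 1 1⟩
    ⟨2 | 1 1⟩
    ⟨2 | 1 1⟩
    ⟨2 | 1 1 1⟩
    ⟨2 | 1 1 1⟩
    ⟨2 | 1 1 1⟩
    ⟨2 | 1 1 1⟩
    ⟨2 | 1 1 2⟩
    ⟨2 | 1 1 2⟩
    ⟨2 | 1 2 2⟩
    ⟨2 | 2 2 3⟩
    ⟨3 | 1⟩
    ⟨3 | 1⟩
    ⟨3 | 1 2⟩
    ⟨4 | 1⟩


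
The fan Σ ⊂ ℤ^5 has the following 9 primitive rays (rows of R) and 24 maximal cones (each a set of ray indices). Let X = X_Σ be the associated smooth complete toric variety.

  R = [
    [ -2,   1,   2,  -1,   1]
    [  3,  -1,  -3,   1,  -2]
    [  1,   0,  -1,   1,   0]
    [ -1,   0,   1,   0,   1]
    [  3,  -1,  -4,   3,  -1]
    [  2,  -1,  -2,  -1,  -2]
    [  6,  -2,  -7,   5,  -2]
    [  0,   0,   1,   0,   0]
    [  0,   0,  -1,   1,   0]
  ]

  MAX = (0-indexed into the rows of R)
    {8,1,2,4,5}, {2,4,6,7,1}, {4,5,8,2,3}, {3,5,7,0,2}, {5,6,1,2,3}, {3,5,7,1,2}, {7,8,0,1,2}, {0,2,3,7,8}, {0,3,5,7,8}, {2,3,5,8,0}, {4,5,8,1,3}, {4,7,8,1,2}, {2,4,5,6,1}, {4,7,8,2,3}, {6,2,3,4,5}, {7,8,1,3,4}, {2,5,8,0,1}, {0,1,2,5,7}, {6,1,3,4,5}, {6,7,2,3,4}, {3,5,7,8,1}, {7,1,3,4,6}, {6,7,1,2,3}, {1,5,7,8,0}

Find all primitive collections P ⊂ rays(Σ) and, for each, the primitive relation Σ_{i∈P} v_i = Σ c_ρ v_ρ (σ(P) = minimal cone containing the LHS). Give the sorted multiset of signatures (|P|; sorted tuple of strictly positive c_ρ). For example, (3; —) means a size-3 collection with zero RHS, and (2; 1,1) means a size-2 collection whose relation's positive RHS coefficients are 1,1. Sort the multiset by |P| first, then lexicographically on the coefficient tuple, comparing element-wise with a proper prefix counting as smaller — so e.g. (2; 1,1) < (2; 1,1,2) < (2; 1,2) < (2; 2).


9 minimal non-faces of Δ(Σ) (on 9 rays):

  • {0,4}:  v_{0} + v_{4} = v_{2} + v_{8}  →  sig = (2; 1,1)
  • {0,6}:  v_{0} + v_{6} = v_{2} + v_{4}  →  sig = (2; 1,1)
  • {6,8}:  v_{6} + v_{8} = 2·v_{4}  →  sig = (2; 2)
  • {0,1,3}:  v_{0} + v_{1} + v_{3} = 0  →  sig = (3; —)
  • {4,5,7}:  v_{4} + v_{5} + v_{7} = 2·v_{1} + v_{3}  →  sig = (3; 1,2)
  • {5,6,7}:  v_{5} + v_{6} + v_{7} = 3·v_{1} + v_{2} + 2·v_{3}  →  sig = (3; 1,2,3)
  • {1,2,3,4}:  v_{1} + v_{2} + v_{3} + v_{4} = v_{6}  →  sig = (4; 1)
  • {1,2,3,8}:  v_{1} + v_{2} + v_{3} + v_{8} = v_{4}  →  sig = (4; 1)
  • {2,5,7,8}:  v_{2} + v_{5} + v_{7} + v_{8} = v_{1}  →  sig = (4; 1)

Hence PRS(X_Σ) =
    |P|=2: 3 collections, coeffs (1,1), (1,1), (2)
    |P|=3: 3 collections, coeffs (), (1,2), (1,2,3)
    |P|=4: 3 collections, coeffs (1), (1), (1)


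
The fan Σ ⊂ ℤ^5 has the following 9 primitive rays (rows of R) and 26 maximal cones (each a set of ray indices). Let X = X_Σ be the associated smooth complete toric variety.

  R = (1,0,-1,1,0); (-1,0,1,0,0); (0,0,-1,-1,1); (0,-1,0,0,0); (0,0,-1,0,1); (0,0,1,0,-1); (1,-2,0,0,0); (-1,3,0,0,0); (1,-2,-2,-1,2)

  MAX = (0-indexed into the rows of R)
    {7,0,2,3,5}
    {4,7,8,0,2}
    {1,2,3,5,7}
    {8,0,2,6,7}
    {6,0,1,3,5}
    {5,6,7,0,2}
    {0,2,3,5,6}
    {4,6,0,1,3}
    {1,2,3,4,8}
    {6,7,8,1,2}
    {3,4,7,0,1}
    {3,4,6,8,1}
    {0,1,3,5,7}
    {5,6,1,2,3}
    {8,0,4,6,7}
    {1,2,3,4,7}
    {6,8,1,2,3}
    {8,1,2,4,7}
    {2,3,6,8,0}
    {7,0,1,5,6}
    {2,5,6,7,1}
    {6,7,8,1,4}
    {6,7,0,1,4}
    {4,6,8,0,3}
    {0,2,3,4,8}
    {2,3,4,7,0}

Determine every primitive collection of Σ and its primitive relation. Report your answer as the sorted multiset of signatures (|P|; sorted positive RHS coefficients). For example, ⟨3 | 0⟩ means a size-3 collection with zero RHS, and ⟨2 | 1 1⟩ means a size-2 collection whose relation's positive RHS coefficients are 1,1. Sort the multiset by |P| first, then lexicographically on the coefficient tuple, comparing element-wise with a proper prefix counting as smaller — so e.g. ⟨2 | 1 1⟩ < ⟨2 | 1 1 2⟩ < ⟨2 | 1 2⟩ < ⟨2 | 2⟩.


Σ has 7 primitive collections:

  {4,5}:  v_{4} + v_{5} = 0  →  sig = ⟨2 | 0⟩
  {5,8}:  v_{5} + v_{8} = v_{2} + v_{6}  →  sig = ⟨2 | 1 1⟩
  {3,6,7}:  v_{3} + v_{6} + v_{7} = 0  →  sig = ⟨3 | 0⟩
  {0,1,2}:  v_{0} + v_{1} + v_{2} = v_{4}  →  sig = ⟨3 | 1⟩
  {2,4,6}:  v_{2} + v_{4} + v_{6} = v_{8}  →  sig = ⟨3 | 1⟩
  {3,7,8}:  v_{3} + v_{7} + v_{8} = v_{2} + v_{4}  →  sig = ⟨3 | 1 1⟩
  {0,1,8}:  v_{0} + v_{1} + v_{8} = 2·v_{4} + v_{6}  →  sig = ⟨3 | 1 2⟩

Signatures (|P|; sorted positive RHS coefficients), sorted:
{ ⟨2 | 0⟩,  ⟨2 | 1 1⟩,  ⟨3 | 0⟩,  ⟨3 | 1⟩ ×2,  ⟨3 | 1 1⟩,  ⟨3 | 1 2⟩ }


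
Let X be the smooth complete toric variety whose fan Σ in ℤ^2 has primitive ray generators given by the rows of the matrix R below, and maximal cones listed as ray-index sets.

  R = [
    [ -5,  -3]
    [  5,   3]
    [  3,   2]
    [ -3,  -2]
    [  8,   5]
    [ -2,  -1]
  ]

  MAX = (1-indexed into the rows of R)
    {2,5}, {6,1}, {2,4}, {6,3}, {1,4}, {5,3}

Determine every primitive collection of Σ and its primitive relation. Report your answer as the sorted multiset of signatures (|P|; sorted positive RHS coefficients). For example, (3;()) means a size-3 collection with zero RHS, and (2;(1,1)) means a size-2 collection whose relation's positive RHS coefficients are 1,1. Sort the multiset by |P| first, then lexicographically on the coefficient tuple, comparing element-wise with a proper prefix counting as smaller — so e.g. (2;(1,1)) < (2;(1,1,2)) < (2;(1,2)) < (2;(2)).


|primitive collections| = 9. Relations:

  • {1,2}:  v_{1} + v_{2} = 0  so sig = (2;())
  • {3,4}:  v_{3} + v_{4} = 0  so sig = (2;())
  • {1,3}:  v_{1} + v_{3} = v_{6}  so sig = (2;(1))
  • {1,5}:  v_{1} + v_{5} = v_{3}  so sig = (2;(1))
  • {2,3}:  v_{2} + v_{3} = v_{5}  so sig = (2;(1))
  • {2,6}:  v_{2} + v_{6} = v_{3}  so sig = (2;(1))
  • {4,5}:  v_{4} + v_{5} = v_{2}  so sig = (2;(1))
  • {4,6}:  v_{4} + v_{6} = v_{1}  so sig = (2;(1))
  • {5,6}:  v_{5} + v_{6} = 2·v_{3}  so sig = (2;(2))

Sorted signature multiset PRS(X):
    (2;())
    (2;())
    (2;(1))
    (2;(1))
    (2;(1))
    (2;(1))
    (2;(1))
    (2;(1))
    (2;(2))


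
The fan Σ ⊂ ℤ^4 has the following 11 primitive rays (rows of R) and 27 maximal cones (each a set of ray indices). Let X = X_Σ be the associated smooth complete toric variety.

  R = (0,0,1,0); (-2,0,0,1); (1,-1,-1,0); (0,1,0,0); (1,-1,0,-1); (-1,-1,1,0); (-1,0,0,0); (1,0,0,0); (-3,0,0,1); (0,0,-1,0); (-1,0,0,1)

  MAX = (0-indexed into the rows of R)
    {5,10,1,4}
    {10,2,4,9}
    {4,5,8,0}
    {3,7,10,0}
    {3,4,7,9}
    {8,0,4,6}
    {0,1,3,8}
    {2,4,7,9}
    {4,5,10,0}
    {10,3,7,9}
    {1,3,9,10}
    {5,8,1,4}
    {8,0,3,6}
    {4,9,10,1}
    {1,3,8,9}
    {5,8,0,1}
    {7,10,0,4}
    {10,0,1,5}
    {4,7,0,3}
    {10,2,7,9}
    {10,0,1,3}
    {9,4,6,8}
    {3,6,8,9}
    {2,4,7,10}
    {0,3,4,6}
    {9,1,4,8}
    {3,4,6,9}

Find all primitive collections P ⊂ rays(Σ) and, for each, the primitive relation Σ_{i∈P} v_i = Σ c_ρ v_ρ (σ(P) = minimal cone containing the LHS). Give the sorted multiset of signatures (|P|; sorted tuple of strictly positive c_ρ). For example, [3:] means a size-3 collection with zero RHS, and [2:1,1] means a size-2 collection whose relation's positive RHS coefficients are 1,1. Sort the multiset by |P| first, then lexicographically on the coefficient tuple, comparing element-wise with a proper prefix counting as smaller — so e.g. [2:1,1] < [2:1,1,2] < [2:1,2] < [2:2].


The 22 primitive collections of Σ (r=11, n=4):

  P = {0,9}:  v_{0} + v_{9} = 0  ⇒ sig = [2:]
  P = {6,7}:  v_{6} + v_{7} = 0  ⇒ sig = [2:]
  P = {1,6}:  v_{1} + v_{6} = v_{8}  ⇒ sig = [2:1]
  P = {1,7}:  v_{1} + v_{7} = v_{10}  ⇒ sig = [2:1]
  P = {6,10}:  v_{6} + v_{10} = v_{1}  ⇒ sig = [2:1]
  P = {7,8}:  v_{7} + v_{8} = v_{1}  ⇒ sig = [2:1]
  P = {2,3}:  v_{2} + v_{3} = v_{7} + v_{9}  ⇒ sig = [2:1,1]
  P = {3,5}:  v_{3} + v_{5} = v_{0} + v_{6}  ⇒ sig = [2:1,1]
  P = {5,9}:  v_{5} + v_{9} = v_{1} + v_{4}  ⇒ sig = [2:1,1]
  P = {0,2}:  v_{0} + v_{2} = v_{4} + v_{7} + v_{10}  ⇒ sig = [2:1,1,1]
  P = {2,6}:  v_{2} + v_{6} = v_{4} + v_{9} + v_{10}  ⇒ sig = [2:1,1,1]
  P = {5,6}:  v_{5} + v_{6} = v_{0} + v_{4} + v_{8}  ⇒ sig = [2:1,1,1]
  P = {5,7}:  v_{5} + v_{7} = v_{0} + v_{4} + v_{10}  ⇒ sig = [2:1,1,1]
  P = {2,8}:  v_{2} + v_{8} = v_{1} + v_{4} + v_{9} + v_{10}  ⇒ sig = [2:1,1,1,1]
  P = {1,2}:  v_{1} + v_{2} = v_{4} + v_{9} + 2·v_{10}  ⇒ sig = [2:1,1,2]
  P = {8,10}:  v_{8} + v_{10} = 2·v_{1}  ⇒ sig = [2:2]
  P = {2,5}:  v_{2} + v_{5} = 2·v_{4} + 2·v_{10}  ⇒ sig = [2:2,2]
  P = {3,4,10}:  v_{3} + v_{4} + v_{10} = 0  ⇒ sig = [3:]
  P = {0,1,4}:  v_{0} + v_{1} + v_{4} = v_{5}  ⇒ sig = [3:1]
  P = {1,3,4}:  v_{1} + v_{3} + v_{4} = v_{6}  ⇒ sig = [3:1]
  P = {3,4,8}:  v_{3} + v_{4} + v_{8} = 2·v_{6}  ⇒ sig = [3:2]
  P = {4,7,9,10}:  v_{4} + v_{7} + v_{9} + v_{10} = v_{2}  ⇒ sig = [4:1]

Hence PRS(X_Σ) =
{ [2:] ×2,  [2:1] ×4,  [2:1,1] ×3,  [2:1,1,1] ×4,  [2:1,1,1,1],  [2:1,1,2],  [2:2],  [2:2,2],  [3:],  [3:1] ×2,  [3:2],  [4:1] }
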